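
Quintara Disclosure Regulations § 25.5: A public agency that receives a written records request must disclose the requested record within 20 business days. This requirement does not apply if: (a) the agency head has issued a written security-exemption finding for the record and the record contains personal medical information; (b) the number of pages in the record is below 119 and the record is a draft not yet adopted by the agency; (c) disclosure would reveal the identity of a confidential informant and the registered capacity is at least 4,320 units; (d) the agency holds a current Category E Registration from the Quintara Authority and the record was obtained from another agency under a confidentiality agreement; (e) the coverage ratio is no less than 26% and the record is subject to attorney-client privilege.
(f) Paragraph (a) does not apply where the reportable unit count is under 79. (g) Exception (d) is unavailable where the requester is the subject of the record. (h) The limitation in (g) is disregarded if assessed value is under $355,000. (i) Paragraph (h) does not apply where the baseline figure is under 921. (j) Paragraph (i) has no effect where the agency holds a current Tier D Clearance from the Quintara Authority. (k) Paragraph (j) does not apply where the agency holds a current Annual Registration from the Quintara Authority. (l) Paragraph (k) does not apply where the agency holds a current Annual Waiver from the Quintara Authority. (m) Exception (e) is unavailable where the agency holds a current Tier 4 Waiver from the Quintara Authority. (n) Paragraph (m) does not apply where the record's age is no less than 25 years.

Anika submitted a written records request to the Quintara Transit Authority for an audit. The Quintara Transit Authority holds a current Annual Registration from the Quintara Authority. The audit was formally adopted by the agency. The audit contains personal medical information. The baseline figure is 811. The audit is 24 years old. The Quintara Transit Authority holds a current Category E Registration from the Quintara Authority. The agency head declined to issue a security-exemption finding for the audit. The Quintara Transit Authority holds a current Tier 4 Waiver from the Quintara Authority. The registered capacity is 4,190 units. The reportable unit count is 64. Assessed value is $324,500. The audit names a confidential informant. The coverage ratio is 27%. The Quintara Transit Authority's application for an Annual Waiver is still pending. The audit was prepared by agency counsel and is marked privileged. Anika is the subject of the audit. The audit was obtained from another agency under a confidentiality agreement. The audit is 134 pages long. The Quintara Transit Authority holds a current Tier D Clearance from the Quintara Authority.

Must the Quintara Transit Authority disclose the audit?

Yes — the Quintara Transit Authority must disclose the audit.

Exception (a) fails — the agency head declined to issue a security-exemption finding.
Exception (b) fails — the number of pages in the record is 134, not below 119.
Exception (c) fails — the registered capacity is 4,190 units, short of 4,320 units.
Exception (d)'s conditions are all satisfied: a current Category E Registration is held; the audit was obtained under a confidentiality agreement. But: (g) is triggered — Anika is the subject of the audit. (h) would limit (g) — assessed value is $324,500, under the $355,000 limit — but (i) sets (h) aside: (i) applies — the baseline figure is 811, under the 921 limit. (j) is engaged (a current Tier D Clearance is held), but is itself disapplied by (k): (k) operates against (j): a current Annual Registration is held. (l) is inapplicable (no current Annual Waiver is held), so (k) stands. So (d) is unavailable.
Exception (e) is satisfied on its face — the coverage ratio is 27%, meeting the 26% threshold; the audit is privileged. But: (m) operates — a current Tier 4 Waiver is held. (n) is inapplicable (the record's age is 24 years, short of 25 years), so (m) stands. Exception (e) does not apply.
No exception is made out. the Quintara Transit Authority falls within the general rule.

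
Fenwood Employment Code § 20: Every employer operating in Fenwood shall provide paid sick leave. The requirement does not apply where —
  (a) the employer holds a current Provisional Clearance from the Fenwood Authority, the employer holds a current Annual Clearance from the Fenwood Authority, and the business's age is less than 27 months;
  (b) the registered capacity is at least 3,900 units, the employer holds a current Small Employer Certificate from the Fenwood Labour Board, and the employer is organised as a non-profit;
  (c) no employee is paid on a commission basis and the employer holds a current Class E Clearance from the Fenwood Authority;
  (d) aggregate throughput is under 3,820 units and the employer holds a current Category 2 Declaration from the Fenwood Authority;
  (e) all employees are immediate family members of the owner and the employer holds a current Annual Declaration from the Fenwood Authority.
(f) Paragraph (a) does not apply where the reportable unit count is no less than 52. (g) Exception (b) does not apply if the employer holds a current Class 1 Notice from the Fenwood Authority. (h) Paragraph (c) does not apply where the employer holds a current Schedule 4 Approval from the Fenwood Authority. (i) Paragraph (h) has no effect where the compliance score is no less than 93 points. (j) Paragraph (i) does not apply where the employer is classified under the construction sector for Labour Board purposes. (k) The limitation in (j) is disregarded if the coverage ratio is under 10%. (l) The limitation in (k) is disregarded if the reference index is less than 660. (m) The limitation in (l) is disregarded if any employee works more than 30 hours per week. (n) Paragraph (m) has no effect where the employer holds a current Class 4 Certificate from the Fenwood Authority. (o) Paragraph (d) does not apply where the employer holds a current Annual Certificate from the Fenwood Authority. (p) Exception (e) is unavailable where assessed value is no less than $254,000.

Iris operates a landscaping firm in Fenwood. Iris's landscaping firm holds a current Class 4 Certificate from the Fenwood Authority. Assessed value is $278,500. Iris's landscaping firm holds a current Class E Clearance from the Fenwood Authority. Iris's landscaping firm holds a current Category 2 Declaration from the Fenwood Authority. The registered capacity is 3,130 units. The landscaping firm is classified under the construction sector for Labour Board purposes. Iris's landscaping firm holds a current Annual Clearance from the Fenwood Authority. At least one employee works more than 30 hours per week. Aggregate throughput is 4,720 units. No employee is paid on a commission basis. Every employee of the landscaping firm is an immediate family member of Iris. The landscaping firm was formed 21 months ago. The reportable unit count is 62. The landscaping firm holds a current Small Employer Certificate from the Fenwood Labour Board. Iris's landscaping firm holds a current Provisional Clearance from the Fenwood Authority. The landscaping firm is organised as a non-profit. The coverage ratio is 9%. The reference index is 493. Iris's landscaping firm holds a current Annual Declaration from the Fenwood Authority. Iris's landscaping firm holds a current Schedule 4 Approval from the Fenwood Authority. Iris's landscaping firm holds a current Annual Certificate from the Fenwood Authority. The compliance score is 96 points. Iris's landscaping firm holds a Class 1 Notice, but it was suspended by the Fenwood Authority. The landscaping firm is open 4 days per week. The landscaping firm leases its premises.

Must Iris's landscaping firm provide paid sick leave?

Exception (a)'s conditions are all satisfied: a current Provisional Clearance is held; a current Annual Clearance is held; the business's age is 21 months, less than the 27 months limit. However, paragraph (f) must be considered: (f) is engaged — the reportable unit count is 62, meeting the 52 threshold. Exception (a) does not apply.
Exception (b) fails — the registered capacity is 3,130 units, short of 3,900 units.
Exception (c)'s conditions are all satisfied: no employee is paid on commission; a current Class E Clearance is held. Turning to paragraphs (h)–(n): (h) is engaged — a current Schedule 4 Approval is held. (i) operates (the compliance score is 96 points, meeting the 93 points threshold), but yields to (j): (j) operates — the landscaping firm is classified under the construction sector. (k) would limit (j) — the coverage ratio is 9%, under the 10% limit — but (l) sets (k) aside: (l) operates against (k): the reference index is 493, less than the 660 limit. (m) would limit (l) — at least one employee exceeds 30 hours/week — but (n) sets (m) aside: (n) applies — a current Class 4 Certificate is held. (c) is therefore removed.
Exception (d) does not apply: aggregate throughput is 4,720 units, not under 3,820 units.
Exception (e)'s conditions are all satisfied: every employee is an immediate family member; a current Annual Declaration is held. However, paragraph (p) must be considered: (p) operates — assessed value is $278,500, meeting the $254,000 threshold. Exception (e) does not apply.
No exception applies. The general rule governs.

Yes — Iris's landscaping firm must provide paid sick leave.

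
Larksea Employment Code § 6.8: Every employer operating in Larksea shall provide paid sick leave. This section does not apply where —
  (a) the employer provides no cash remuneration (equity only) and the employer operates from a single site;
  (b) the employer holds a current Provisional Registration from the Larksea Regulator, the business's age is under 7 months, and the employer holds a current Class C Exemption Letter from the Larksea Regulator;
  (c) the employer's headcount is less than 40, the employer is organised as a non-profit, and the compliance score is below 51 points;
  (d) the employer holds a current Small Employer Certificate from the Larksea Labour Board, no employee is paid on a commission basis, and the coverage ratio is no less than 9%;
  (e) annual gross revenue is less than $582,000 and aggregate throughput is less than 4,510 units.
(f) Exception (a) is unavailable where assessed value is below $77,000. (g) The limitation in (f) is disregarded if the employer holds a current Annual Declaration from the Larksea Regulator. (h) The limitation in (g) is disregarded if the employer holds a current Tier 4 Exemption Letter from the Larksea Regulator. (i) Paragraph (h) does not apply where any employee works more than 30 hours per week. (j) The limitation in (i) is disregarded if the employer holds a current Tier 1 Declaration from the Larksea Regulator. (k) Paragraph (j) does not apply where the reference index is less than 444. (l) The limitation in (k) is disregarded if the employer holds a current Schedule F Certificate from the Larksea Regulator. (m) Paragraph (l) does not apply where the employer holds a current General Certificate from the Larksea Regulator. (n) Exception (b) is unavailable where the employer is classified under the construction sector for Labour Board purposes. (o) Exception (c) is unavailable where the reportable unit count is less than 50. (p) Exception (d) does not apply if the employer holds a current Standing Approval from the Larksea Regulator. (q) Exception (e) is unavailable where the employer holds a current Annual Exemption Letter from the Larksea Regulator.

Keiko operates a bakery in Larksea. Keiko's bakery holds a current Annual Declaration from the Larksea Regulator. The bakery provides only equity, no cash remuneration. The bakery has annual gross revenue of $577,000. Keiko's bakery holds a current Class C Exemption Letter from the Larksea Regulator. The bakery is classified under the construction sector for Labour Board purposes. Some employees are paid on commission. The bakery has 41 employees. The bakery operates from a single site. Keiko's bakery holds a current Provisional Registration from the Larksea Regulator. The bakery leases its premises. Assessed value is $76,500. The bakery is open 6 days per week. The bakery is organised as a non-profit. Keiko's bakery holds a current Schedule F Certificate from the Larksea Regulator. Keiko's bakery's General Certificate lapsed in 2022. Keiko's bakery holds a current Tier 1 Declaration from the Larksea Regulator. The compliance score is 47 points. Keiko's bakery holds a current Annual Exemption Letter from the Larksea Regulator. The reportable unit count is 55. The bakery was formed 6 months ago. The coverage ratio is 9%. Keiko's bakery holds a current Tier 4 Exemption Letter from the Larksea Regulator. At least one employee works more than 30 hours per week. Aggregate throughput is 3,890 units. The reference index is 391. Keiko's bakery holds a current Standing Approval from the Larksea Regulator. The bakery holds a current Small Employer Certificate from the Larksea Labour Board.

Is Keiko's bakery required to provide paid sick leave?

Yes — Keiko's bakery must provide paid sick leave.

Exception (a)'s conditions are all satisfied: remuneration is equity-only; the employer operates from a single site. However, paragraphs (f)–(m) must be considered: (f) applies — assessed value is $76,500, below the $77,000 limit. (g) would limit (f) — a current Annual Declaration is held — but (h) sets (g) aside: (h) operates against (g): a current Tier 4 Exemption Letter is held. (i) operates (at least one employee exceeds 30 hours/week), but is set aside by (j): (j) applies — a current Tier 1 Declaration is held. (k) is triggered (the reference index is 391, less than the 444 limit), but is set aside by (l): (l) is triggered — a current Schedule F Certificate is held. (m) is not engaged (the General Certificate is not current), so (l) stands. (a) is therefore removed.
Exception (b): a current Provisional Registration is held; the business's age is 6 months, under the 7 months limit; a current Class C Exemption Letter is held — every condition holds. However, paragraph (n) must be considered: (n) operates — the bakery is classified under the construction sector. (b) is therefore removed.
Exception (c) does not apply: the employer's headcount is 41, not less than 40.
Exception (d) does not apply: some employees are paid on commission.
Exception (e) is satisfied on its face — annual gross revenue is $577,000, less than the $582,000 limit; aggregate throughput is 3,890 units, less than the 4,510 units limit. But: (q) operates against (e): a current Annual Exemption Letter is held. So (e) is unavailable.
None of the exceptions is available; § 6.8 applies in full.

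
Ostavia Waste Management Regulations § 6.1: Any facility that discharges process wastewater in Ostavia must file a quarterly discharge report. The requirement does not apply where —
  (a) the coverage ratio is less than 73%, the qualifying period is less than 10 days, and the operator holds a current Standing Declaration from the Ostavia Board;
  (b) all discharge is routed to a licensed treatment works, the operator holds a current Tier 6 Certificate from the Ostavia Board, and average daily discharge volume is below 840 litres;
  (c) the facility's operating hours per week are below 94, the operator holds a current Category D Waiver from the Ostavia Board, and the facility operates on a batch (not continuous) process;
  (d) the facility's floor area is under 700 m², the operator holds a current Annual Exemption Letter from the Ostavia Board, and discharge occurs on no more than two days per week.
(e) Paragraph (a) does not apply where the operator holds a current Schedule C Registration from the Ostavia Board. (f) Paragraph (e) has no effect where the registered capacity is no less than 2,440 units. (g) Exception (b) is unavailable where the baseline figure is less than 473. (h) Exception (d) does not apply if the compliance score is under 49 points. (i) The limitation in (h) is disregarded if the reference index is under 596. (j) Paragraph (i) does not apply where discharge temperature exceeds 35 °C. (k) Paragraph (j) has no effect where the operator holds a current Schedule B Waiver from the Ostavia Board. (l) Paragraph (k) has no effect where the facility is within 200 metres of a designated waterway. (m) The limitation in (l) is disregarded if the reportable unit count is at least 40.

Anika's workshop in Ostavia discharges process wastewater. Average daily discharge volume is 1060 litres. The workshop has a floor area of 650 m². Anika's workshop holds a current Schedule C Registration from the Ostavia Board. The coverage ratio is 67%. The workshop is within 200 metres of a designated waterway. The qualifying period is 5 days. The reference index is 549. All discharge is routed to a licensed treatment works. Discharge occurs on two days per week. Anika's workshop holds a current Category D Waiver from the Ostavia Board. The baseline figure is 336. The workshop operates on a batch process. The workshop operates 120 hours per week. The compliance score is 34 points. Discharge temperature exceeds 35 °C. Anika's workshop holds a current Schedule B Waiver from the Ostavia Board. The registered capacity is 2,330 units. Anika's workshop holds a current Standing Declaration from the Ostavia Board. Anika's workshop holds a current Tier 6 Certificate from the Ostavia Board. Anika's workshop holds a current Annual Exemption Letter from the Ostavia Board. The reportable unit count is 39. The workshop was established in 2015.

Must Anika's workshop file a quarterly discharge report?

Yes — Anika's workshop must file a quarterly discharge report.

All of (a)'s requirements are met (the coverage ratio is 67%, less than the 73% limit; the qualifying period is 5 days, less than the 10 days limit; a current Standing Declaration is held). But applying paragraphs (e)–(f): (e) operates against (a): a current Schedule C Registration is held. (f), which would lift (e), is inapplicable — the registered capacity is 2,330 units, short of 2,440 units. So (a) is unavailable.
Exception (b) fails — average daily discharge volume is 1060 litres, not below 840 litres.
Exception (c) fails — the facility's operating hours per week are 120, not below 94.
Exception (d): the facility's floor area is 650 m², under the 700 m² limit; a current Annual Exemption Letter is held; discharge occurs on no more than two days per week — every condition holds. However, paragraphs (h)–(m) must be considered: (h) is triggered — the compliance score is 34 points, under the 49 points limit. (i) would limit (h) — the reference index is 549, under the 596 limit — but (j) sets (i) aside: (j) operates against (i): discharge temperature exceeds 35 °C. (k) would limit (j) — a current Schedule B Waiver is held — but (l) sets (k) aside: (l) operates against (k): the workshop is within 200 m of a designated waterway. (m) does not operate here (the reportable unit count is 39, short of 40), so (l) stands. (d) is therefore removed.
No exception displaces § 6.1.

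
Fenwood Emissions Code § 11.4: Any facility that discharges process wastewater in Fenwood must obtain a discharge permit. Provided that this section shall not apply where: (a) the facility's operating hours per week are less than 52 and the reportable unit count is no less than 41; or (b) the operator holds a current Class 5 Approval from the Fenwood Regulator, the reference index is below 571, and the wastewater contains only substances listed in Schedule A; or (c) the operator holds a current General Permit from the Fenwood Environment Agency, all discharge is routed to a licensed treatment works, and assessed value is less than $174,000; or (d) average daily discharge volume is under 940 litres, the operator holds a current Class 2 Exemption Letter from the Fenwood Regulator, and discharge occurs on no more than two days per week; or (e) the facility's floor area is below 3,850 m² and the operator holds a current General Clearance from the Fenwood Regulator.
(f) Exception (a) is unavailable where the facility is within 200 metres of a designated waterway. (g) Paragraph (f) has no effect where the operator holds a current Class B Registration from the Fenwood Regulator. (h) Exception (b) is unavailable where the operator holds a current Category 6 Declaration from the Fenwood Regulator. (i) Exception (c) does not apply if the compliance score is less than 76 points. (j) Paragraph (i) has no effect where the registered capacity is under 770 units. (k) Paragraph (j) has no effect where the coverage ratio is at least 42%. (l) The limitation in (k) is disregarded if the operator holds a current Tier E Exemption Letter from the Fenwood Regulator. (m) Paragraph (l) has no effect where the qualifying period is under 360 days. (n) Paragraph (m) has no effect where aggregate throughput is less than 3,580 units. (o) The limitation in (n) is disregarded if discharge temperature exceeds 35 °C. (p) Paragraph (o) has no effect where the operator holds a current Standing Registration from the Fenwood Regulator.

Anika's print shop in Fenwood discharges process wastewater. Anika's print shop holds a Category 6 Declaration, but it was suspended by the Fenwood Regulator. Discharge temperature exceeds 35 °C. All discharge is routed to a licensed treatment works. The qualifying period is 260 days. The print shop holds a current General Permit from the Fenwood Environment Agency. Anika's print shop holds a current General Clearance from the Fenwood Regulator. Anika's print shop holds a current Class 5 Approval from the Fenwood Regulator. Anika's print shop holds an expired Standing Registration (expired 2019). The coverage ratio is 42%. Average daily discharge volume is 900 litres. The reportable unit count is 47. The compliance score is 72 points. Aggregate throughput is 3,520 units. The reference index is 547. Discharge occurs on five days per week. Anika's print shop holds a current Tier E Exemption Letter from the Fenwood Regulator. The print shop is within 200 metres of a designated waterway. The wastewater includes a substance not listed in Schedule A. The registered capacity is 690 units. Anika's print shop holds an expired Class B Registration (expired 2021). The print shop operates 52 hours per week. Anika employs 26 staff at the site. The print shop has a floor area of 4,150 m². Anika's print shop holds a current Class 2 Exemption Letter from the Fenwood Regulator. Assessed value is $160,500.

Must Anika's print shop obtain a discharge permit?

Yes — Anika's print shop must obtain a discharge permit.

Exception (a) does not apply: the facility's operating hours per week are 52, not less than 52.
Exception (b) does not apply: the wastewater includes a non-Schedule-A substance.
Exception (c): a current General Permit is held; discharge is routed to a licensed treatment works; assessed value is $160,500, less than the $174,000 limit — every condition holds. But applying paragraphs (i)–(p): (i) operates against (c): the compliance score is 72 points, less than the 76 points limit. (j) would limit (i) — the registered capacity is 690 units, under the 770 units limit — but (k) sets (j) aside: (k) applies — the coverage ratio is 42%, meeting the 42% threshold. (l) is engaged (a current Tier E Exemption Letter is held), but is itself disapplied by (m): (m) operates against (l): the qualifying period is 260 days, under the 360 days limit. (n) applies (aggregate throughput is 3,520 units, less than the 3,580 units limit), but is set aside by (o): (o) is engaged — discharge temperature exceeds 35 °C. (p), which would lift (o), is not engaged — there is no Standing Registration in force. (c) is therefore removed.
Exception (d) requires that discharge occurs on no more than two days per week; but discharge occurs on five days per week, so (d) is unavailable.
Exception (e) requires that the facility's floor area is below 3,850 m²; but the facility's floor area is 4,150 m², not below 3,850 m², so (e) is unavailable.
No exception displaces § 11.4.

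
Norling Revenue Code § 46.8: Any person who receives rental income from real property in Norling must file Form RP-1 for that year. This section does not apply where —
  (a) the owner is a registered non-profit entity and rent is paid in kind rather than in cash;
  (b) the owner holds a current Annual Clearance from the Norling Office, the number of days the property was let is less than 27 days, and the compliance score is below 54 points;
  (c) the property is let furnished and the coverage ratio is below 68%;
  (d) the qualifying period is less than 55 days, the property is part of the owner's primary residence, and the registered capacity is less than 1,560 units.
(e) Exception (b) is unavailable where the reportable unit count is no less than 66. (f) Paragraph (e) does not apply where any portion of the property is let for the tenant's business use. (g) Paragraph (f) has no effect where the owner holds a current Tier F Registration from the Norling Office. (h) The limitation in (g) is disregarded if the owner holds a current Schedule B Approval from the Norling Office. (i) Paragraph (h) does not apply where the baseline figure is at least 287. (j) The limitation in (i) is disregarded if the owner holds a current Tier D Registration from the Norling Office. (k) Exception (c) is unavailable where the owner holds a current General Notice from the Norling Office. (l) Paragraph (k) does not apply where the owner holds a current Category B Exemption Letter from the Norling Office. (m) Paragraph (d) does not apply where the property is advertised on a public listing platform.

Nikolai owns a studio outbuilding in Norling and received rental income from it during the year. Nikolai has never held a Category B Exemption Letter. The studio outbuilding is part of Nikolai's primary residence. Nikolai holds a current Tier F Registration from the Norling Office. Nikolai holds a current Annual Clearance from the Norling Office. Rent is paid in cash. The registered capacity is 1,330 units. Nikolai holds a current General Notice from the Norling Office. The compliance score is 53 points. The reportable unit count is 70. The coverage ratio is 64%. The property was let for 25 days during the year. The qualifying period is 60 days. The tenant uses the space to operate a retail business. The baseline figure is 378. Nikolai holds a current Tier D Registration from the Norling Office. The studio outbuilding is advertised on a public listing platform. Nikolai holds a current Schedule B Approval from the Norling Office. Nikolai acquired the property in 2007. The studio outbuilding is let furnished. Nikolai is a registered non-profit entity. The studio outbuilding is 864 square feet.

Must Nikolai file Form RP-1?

Exception (a) does not apply: rent is paid in cash.
All of (b)'s requirements are met (a current Annual Clearance is held; the number of days the property was let is 25 days, less than the 27 days limit; the compliance score is 53 points, below the 54 points limit). As to paragraphs (e)–(j): (e) would limit (b) — the reportable unit count is 70, meeting the 66 threshold — but (f) sets (e) aside: (f) applies — the space is let for business use. (g) operates (a current Tier F Registration is held), but is itself disapplied by (h): (h) operates against (g): a current Schedule B Approval is held. (i) would limit (h) — the baseline figure is 378, meeting the 287 threshold — but (j) sets (i) aside: (j) applies — a current Tier D Registration is held. Exception (b) stands.
Exception (c): the property is let furnished; the coverage ratio is 64%, below the 68% limit — every condition holds. However, paragraphs (k)–(l) must be considered: (k) is engaged — a current General Notice is held. (l) is not triggered (no current Category B Exemption Letter is held), so (k) stands. (c) is therefore removed.
Exception (d) fails — the qualifying period is 60 days, not less than 55 days.

No — exception (b) applies; Nikolai is not required to file Form RP-1.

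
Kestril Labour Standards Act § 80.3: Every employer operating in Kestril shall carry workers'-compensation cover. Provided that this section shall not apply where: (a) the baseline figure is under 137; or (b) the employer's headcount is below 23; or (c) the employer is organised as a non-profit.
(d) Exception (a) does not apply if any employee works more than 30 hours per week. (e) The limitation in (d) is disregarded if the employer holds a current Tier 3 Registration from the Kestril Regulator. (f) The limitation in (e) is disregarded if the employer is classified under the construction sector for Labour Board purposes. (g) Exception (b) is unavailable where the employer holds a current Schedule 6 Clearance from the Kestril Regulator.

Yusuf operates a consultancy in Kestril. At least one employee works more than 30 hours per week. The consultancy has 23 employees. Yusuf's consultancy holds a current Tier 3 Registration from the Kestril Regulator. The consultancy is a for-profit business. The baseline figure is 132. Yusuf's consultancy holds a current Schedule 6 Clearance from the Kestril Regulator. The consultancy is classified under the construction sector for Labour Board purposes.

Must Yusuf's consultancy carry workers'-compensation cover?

Yes — Yusuf's consultancy must carry workers'-compensation cover.

Exception (a)'s conditions are all satisfied: the baseline figure is 132, under the 137 limit. Turning to paragraphs (d)–(f): (d) operates against (a): at least one employee exceeds 30 hours/week. (e) would limit (d) — a current Tier 3 Registration is held — but (f) sets (e) aside: (f) is engaged — the consultancy is classified under the construction sector. (a) is therefore removed.
Exception (b) does not apply: the employer's headcount is 23, not below 23.
Exception (c) fails — the employer is for-profit.
No exception is made out. Yusuf's consultancy falls within the general rule.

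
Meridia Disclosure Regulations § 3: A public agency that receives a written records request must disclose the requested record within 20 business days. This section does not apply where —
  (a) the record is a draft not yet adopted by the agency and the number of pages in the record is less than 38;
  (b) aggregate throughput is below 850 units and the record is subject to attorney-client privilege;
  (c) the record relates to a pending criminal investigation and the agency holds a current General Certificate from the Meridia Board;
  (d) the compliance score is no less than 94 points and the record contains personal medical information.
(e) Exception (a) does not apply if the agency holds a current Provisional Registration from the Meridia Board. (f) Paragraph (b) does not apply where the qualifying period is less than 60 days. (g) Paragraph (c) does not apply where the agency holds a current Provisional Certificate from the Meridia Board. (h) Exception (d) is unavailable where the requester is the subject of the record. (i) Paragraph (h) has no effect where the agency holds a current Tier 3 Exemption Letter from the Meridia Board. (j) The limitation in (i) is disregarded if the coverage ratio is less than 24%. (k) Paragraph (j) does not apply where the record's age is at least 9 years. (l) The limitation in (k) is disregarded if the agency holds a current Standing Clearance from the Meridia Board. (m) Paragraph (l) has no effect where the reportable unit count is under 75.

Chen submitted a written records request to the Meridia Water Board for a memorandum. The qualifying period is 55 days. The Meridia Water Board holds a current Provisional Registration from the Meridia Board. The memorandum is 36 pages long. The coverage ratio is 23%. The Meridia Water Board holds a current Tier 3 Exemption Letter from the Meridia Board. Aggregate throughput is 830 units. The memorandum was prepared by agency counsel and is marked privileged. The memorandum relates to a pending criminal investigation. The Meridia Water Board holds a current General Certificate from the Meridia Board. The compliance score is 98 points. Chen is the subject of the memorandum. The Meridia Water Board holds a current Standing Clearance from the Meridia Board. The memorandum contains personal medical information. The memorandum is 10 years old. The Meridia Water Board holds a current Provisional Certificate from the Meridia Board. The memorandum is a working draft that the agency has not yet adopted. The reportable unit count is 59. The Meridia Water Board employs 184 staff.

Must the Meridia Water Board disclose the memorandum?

No — exception (d) applies; the Meridia Water Board is not required to disclose the memorandum.

Exception (a)'s conditions are all satisfied: the memorandum is an unadopted draft; the number of pages in the record is 36, less than the 38 limit. Turning to paragraph (e): (e) is engaged — a current Provisional Registration is held. (a) is therefore removed.
Exception (b) is satisfied on its face — aggregate throughput is 830 units, below the 850 units limit; the memorandum is privileged. However, paragraph (f) must be considered: (f) operates against (b): the qualifying period is 55 days, less than the 60 days limit. (b) is therefore removed.
Exception (c) is satisfied on its face — the memorandum relates to a pending investigation; a current General Certificate is held. Turning to paragraph (g): (g) operates — a current Provisional Certificate is held. Exception (c) does not apply.
Exception (d) is satisfied on its face — the compliance score is 98 points, meeting the 94 points threshold; the memorandum contains personal medical information. Applying paragraphs (h)–(m): (h) would limit (d) — Chen is the subject of the memorandum — but (i) sets (h) aside: (i) is triggered — a current Tier 3 Exemption Letter is held. (j) applies (the coverage ratio is 23%, less than the 24% limit), but is itself disapplied by (k): (k) applies — the record's age is 10 years, meeting the 9 years threshold. (l) would limit (k) — a current Standing Clearance is held — but (m) sets (l) aside: (m) operates against (l): the reportable unit count is 59, under the 75 limit. (d) remains available.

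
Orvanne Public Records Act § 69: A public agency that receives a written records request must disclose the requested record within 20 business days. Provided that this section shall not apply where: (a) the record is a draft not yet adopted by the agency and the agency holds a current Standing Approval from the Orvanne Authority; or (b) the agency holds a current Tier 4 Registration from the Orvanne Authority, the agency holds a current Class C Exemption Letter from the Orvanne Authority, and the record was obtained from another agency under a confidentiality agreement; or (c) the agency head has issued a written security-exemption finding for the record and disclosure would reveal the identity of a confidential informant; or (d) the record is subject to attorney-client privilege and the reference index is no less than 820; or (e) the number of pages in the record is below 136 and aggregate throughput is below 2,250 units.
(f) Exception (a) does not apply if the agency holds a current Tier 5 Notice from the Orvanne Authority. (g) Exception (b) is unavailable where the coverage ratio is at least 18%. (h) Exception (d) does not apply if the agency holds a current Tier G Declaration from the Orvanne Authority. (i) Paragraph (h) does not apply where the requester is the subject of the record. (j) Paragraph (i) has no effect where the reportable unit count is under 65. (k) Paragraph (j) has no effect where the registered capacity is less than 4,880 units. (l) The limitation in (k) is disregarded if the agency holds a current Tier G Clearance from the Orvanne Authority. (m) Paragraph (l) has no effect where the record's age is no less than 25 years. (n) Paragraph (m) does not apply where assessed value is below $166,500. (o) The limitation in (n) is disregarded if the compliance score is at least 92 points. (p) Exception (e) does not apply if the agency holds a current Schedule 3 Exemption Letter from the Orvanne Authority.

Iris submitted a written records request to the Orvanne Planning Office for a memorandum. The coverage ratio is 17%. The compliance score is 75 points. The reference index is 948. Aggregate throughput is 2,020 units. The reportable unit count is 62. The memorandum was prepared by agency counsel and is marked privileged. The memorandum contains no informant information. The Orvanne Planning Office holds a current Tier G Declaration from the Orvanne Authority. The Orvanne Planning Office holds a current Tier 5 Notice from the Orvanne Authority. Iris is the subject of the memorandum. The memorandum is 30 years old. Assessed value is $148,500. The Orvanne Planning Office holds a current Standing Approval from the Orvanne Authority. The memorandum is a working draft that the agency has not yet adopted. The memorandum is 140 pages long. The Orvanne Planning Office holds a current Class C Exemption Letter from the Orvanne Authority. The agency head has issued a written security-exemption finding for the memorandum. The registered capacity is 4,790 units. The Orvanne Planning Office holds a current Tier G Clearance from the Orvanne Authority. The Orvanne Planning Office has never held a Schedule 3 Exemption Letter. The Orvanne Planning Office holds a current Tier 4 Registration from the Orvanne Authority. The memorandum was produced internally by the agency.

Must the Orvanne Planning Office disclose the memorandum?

Exception (a)'s conditions are all satisfied: the memorandum is an unadopted draft; a current Standing Approval is held. However, paragraph (f) must be considered: (f) operates against (a): a current Tier 5 Notice is held. (a) is therefore removed.
Exception (b) does not apply: the memorandum was produced internally.
Exception (c) requires that disclosure would reveal the identity of a confidential informant; but the memorandum contains no informant information, so (c) is unavailable.
Exception (d) is satisfied on its face — the memorandum is privileged; the reference index is 948, meeting the 820 threshold. Turning to paragraphs (h)–(o): (h) operates against (d): a current Tier G Declaration is held. (i) would limit (h) — Iris is the subject of the memorandum — but (j) sets (i) aside: (j) operates against (i): the reportable unit count is 62, under the 65 limit. (k) operates (the registered capacity is 4,790 units, less than the 4,880 units limit), but is overridden by (l): (l) operates — a current Tier G Clearance is held. (m) would limit (l) — the record's age is 30 years, meeting the 25 years threshold — but (n) sets (m) aside: (n) is engaged — assessed value is $148,500, below the $166,500 limit. (o), which would lift (n), is not engaged — the compliance score is 75 points, short of 92 points. (d) is therefore removed.
Exception (e) fails — the number of pages in the record is 140, not below 136.
No exception is made out. the Orvanne Planning Office falls within the general rule.

Yes — the Orvanne Planning Office must disclose the memorandum.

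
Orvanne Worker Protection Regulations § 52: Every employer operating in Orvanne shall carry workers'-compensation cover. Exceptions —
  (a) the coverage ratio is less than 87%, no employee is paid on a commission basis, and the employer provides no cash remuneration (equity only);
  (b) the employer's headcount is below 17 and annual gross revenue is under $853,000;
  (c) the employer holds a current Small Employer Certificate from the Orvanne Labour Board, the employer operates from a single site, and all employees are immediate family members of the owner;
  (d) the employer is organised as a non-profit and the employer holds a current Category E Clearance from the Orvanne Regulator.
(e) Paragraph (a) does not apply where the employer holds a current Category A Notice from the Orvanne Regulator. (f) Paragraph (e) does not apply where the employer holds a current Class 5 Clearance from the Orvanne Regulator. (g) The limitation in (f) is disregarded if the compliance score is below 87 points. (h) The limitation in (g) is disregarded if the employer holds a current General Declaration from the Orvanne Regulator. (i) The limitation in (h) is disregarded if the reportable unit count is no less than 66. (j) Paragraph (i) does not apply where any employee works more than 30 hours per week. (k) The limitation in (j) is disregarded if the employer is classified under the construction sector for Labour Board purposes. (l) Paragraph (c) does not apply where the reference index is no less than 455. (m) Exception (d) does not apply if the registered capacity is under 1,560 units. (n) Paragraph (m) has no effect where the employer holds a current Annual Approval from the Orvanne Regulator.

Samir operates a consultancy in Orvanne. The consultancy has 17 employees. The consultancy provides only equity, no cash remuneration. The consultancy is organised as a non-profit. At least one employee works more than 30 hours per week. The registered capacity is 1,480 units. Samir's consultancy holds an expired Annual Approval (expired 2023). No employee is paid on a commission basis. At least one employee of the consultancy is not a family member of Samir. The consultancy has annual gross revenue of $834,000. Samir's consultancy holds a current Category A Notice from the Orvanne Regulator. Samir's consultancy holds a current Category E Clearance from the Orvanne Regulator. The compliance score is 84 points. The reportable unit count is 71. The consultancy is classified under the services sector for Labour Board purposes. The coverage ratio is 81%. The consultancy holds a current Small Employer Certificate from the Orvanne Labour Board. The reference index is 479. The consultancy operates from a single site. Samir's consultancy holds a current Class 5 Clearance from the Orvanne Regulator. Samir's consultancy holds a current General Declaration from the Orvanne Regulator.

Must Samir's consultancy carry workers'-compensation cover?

All of (a)'s requirements are met (the coverage ratio is 81%, less than the 87% limit; no employee is paid on commission; remuneration is equity-only). Considering the limiting provisions: (e) would limit (a) — a current Category A Notice is held — but (f) sets (e) aside: (f) applies — a current Class 5 Clearance is held. (g) is triggered (the compliance score is 84 points, below the 87 points limit), but is overridden by (h): (h) is triggered — a current General Declaration is held. (i) would limit (h) — the reportable unit count is 71, meeting the 66 threshold — but (j) sets (i) aside: (j) applies — at least one employee exceeds 30 hours/week. (k), which would lift (j), is not triggered — the consultancy is classified under the services sector. So (a) applies.
Exception (b) requires that the employer's headcount is below 17; but the employer's headcount is 17, not below 17, so (b) is unavailable.
Exception (c) does not apply: at least one employee is not a family member.
Exception (d) is satisfied on its face — the employer is a non-profit; a current Category E Clearance is held. Turning to paragraphs (m)–(n): (m) operates against (d): the registered capacity is 1,480 units, under the 1,560 units limit. (n) is not triggered (no current Annual Approval is held), so (m) stands. Exception (d) does not apply.

No — exception (a) applies; Samir's consultancy is not required to carry workers'-compensation cover.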